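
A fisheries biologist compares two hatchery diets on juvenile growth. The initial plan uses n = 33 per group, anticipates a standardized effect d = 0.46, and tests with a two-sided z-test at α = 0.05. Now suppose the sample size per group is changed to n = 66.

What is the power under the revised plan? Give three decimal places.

Power ≈ 0.753

With n = 66 per group: δ = d·√(n/2) = 0.46 × √(66/2) = 2.6425. Critical value z_{0.025} = 1.960.
Revised power = Φ(δ − 1.960) + Φ(−δ − 1.960) = Φ(0.683) + Φ(-4.602) = 0.7525 + 0.0000 = 0.7526.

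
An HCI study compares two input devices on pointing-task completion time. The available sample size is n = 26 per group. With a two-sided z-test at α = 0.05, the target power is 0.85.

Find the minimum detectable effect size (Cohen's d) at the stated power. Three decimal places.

d ≈ 0.831

Need Φ(δ − 1.960) = 0.85, so δ = 1.960 + 1.036 = 2.996.
(Lower-tail contribution to power is negligible for δ > 0.)
δ = d·√(n/2) ⇒ d = δ/√(n/2) = 2.996/√(26/2) = 0.8311.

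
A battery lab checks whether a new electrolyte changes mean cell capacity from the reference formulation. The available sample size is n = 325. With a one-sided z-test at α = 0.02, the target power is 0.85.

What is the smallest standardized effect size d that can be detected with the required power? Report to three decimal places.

d ≈ 0.171

Required noncentrality: δ = z_{0.02} + z_{0.15} = 2.054 + 1.036 = 3.090.
δ = d·√n ⇒ d = δ/√n = 3.090/√325 = 0.1714.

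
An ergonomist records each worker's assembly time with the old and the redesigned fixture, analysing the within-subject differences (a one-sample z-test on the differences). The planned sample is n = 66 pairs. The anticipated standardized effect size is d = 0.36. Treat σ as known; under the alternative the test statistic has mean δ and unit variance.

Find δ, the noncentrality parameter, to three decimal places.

δ ≈ 2.925

δ = d·√n = 0.36 × √66 = 2.9247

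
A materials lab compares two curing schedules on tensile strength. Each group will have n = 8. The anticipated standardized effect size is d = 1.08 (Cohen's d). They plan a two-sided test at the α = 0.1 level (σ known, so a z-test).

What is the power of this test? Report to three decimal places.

Power ≈ 0.697

Noncentrality parameter: δ = d·√(n/2) = 1.08 × √(8/2) = 2.1600
Two-sided α = 0.1 → critical value z_{0.05} = 1.645.
Power = Φ(δ − 1.645) + Φ(−δ − 1.645) = Φ(0.515) + Φ(-3.805) = 0.6968 + 0.0001 = 0.6968.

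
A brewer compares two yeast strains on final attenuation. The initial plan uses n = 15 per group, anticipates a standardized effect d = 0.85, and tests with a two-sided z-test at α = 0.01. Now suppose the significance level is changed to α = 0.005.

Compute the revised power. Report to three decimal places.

δ = d·√(n/2) = 0.85 × √(15/2) = 2.3278 (unchanged). New critical value: z_{0.0025} = 2.807.
Revised power = Φ(δ − 2.807) + Φ(−δ − 2.807) = Φ(-0.479) + Φ(-5.135) = 0.3159 + 0.0000 = 0.3159.

Power ≈ 0.316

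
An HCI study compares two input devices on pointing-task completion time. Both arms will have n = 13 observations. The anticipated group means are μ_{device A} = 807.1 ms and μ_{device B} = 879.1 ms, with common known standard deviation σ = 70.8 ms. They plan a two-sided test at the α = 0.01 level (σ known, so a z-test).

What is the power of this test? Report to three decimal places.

Power ≈ 0.507

Standardized effect: d = |μ_{device A} − μ_{device B}| / σ = |807.1 − 879.1| / 70.8 = 1.0169
Noncentrality parameter: δ = d·√(n/2) = 1.0169 × √(13/2) = 2.5927
Critical value for a two-sided test at α = 0.01: z_{α/2} = 2.576.
Power = Φ(δ − 2.576) + Φ(−δ − 2.576) = Φ(0.017) + Φ(-5.169) = 0.5067 + 0.0000 = 0.5067.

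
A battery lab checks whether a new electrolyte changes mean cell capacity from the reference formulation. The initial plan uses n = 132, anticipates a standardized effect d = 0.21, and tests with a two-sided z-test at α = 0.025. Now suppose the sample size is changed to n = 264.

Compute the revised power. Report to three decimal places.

Power ≈ 0.879

With n = 264: δ = d·√n = 0.21 × √264 = 3.4121. Critical value z_{0.0125} = 2.241.
Revised power = Φ(δ − 2.241) + Φ(−δ − 2.241) = Φ(1.171) + Φ(-5.653) = 0.8791 + 0.0000 = 0.8791.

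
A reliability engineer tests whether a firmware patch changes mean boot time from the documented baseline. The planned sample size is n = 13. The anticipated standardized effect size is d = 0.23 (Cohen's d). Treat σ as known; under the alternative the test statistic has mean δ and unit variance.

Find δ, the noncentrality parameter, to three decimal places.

δ ≈ 0.829

δ = d·√n = 0.23 × √13 = 0.8293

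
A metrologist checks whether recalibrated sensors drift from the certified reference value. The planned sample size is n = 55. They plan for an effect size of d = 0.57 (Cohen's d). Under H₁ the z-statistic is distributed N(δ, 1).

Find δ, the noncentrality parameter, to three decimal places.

The noncentrality parameter scales effect size by the design's sample-size factor: δ = d·√n = 0.57 × √55 = 4.2272

δ ≈ 4.227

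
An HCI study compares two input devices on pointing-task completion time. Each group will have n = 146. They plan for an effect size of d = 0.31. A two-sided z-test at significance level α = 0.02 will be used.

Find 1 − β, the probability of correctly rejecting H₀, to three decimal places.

Power ≈ 0.626

Noncentrality parameter: δ = d·√(n/2) = 0.31 × √(146/2) = 2.6486
Two-sided α = 0.02 → critical value z_{0.01} = 2.326.
Power = Φ(δ − 2.326) + Φ(−δ − 2.326) = Φ(0.322) + Φ(-4.975) = 0.6264 + 0.0000 = 0.6264.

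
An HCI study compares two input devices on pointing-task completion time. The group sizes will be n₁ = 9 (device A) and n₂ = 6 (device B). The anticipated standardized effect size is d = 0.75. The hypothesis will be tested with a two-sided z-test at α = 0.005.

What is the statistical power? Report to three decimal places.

Power ≈ 0.083

Noncentrality parameter: δ = d / √(1/n₁ + 1/n₂) = 0.75 / √(1/9 + 1/6) = 1.4230
Two-sided α = 0.005 → critical value z_{0.0025} = 2.807.
Power = Φ(δ − 2.807) + Φ(−δ − 2.807) = Φ(-1.384) + Φ(-4.230) = 0.0832 + 0.0000 = 0.0832.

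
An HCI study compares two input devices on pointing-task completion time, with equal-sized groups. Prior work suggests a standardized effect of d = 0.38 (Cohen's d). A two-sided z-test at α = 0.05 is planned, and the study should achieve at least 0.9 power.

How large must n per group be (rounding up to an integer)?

For power 0.9 need Φ(δ − z_{0.025}) = 0.9, so δ = z_{0.025} + z_{0.10} = 1.960 + 1.282 = 3.242.
(Ignoring the negligible lower-tail rejection probability gives the usual closed-form inversion.)
δ = d·√(n/2) ⇒ n = 2(δ/d)² = 2 × (3.242 / 0.38)² = 145.53.
Round up to the next whole unit.

n = 146 per group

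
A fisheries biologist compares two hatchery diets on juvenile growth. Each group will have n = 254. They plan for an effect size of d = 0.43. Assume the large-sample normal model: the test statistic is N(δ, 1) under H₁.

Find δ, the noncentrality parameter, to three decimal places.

δ = d·√(n/2) = 0.43 × √(254/2) = 4.8459

δ ≈ 4.846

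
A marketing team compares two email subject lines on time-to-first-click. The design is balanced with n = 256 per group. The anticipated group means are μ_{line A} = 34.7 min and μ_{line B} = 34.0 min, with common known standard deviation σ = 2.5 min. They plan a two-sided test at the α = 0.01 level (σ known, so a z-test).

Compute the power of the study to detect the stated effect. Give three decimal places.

Standardized effect: d = |μ_{line A} − μ_{line B}| / σ = |34.7 − 34.0| / 2.5 = 0.2800
Noncentrality parameter: δ = d·√(n/2) = 0.2800 × √(256/2) = 3.1678
Two-sided α = 0.01 → critical value z_{0.005} = 2.576.
Power = Φ(δ − 2.576) + Φ(−δ − 2.576) = Φ(0.592) + Φ(-5.744) = 0.7231 + 0.0000 = 0.7231.

Power ≈ 0.723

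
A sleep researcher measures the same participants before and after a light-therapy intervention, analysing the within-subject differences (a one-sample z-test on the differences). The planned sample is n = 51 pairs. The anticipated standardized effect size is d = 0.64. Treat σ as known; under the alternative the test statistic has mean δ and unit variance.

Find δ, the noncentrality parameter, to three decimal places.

The noncentrality parameter scales effect size by the design's sample-size factor: δ = d·√n = 0.64 × √51 = 4.5705

δ ≈ 4.571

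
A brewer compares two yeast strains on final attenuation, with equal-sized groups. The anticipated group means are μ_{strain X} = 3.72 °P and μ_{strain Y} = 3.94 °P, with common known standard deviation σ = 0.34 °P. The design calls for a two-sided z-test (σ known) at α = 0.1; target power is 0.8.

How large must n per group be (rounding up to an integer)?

Standardized effect: d = |μ_{strain X} − μ_{strain Y}| / σ = |3.72 − 3.94| / 0.34 = 0.6471
For power 0.8 need Φ(δ − z_{0.05}) = 0.8, so δ = z_{0.05} + z_{0.20} = 1.645 + 0.842 = 2.486.
(Ignoring the negligible lower-tail rejection probability gives the usual closed-form inversion.)
δ = d·√(n/2) ⇒ n = 2(δ/d)² = 2 × (2.486 / 0.6471)² = 29.53.
Rounding up, n = 30 per group.

n = 30 per group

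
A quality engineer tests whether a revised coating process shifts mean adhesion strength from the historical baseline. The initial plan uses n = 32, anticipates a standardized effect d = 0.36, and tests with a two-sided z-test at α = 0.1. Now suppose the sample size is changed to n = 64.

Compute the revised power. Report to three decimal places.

Power ≈ 0.892

With n = 64: δ = d·√n = 0.36 × √64 = 2.8800. Critical value z_{0.05} = 1.645.
Revised power = Φ(δ − 1.645) + Φ(−δ − 1.645) = Φ(1.235) + Φ(-4.525) = 0.8916 + 0.0000 = 0.8916.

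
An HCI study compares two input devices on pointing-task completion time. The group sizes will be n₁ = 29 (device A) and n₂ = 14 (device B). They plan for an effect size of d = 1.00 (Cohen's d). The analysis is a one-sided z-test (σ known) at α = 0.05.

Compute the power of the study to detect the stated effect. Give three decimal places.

Noncentrality parameter: δ = d / √(1/n₁ + 1/n₂) = 1.00 / √(1/29 + 1/14) = 3.0728
One-sided α = 0.05 → critical value z_{0.05} = 1.645.
Power = Φ(δ − 1.645) = Φ(1.428) = 0.9233.

Power ≈ 0.923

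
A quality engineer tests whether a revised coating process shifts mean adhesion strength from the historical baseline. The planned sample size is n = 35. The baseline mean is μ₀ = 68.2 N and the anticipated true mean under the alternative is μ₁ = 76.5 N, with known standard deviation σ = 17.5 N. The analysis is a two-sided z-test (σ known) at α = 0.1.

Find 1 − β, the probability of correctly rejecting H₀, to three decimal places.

Power ≈ 0.877

Standardized effect: d = |μ₁ − μ₀| / σ = |76.5 − 68.2| / 17.5 = 0.4743
Noncentrality parameter: δ = d·√n = 0.4743 × √35 = 2.8059
Critical value for a two-sided test at α = 0.1: z_{α/2} = 1.645.
Power = Φ(δ − 1.645) + Φ(−δ − 1.645) = Φ(1.161) + Φ(-4.451) = 0.8772 + 0.0000 = 0.8772.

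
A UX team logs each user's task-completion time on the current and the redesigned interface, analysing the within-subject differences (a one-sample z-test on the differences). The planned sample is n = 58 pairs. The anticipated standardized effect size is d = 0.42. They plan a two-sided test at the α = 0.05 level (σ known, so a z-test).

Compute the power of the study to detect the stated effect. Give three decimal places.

Power ≈ 0.892

Noncentrality parameter: δ = d·√n = 0.42 × √58 = 3.1986
Two-sided α = 0.05 → critical value z_{0.025} = 1.960.
Power = Φ(δ − 1.960) + Φ(−δ − 1.960) = Φ(1.239) + Φ(-5.159) = 0.8923 + 0.0000 = 0.8923.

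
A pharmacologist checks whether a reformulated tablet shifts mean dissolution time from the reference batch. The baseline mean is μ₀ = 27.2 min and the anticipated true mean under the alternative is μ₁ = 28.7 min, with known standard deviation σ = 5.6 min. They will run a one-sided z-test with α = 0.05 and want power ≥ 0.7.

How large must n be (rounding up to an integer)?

n = 66

Standardized effect: d = |μ₁ − μ₀| / σ = |28.7 − 27.2| / 5.6 = 0.2679
For power 0.7 need Φ(δ − z_{0.05}) = 0.7, so δ = z_{0.05} + z_{0.30} = 1.645 + 0.524 = 2.169.
δ = d·√n ⇒ n = (δ/d)² = (2.169 / 0.2679)² = 65.59.
Rounding up, n = 66.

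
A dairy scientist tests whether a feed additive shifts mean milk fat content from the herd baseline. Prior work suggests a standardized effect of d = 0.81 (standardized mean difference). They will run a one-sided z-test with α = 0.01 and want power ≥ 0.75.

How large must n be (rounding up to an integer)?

For power 0.75 need Φ(δ − z_{0.01}) = 0.75, so δ = z_{0.01} + z_{0.25} = 2.326 + 0.674 = 3.001.
δ = d·√n ⇒ n = (δ/d)² = (3.001 / 0.81)² = 13.73.
Rounding up, n = 14.

n = 14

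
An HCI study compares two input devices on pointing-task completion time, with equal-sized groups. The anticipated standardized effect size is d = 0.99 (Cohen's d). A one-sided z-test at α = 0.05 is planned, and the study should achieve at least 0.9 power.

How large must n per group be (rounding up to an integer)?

n = 18 per group

For power 0.9 need Φ(δ − z_{0.05}) = 0.9, so δ = z_{0.05} + z_{0.10} = 1.645 + 1.282 = 2.926.
δ = d·√(n/2) ⇒ n = 2(δ/d)² = 2 × (2.926 / 0.99)² = 17.48.
Round up to the next whole unit.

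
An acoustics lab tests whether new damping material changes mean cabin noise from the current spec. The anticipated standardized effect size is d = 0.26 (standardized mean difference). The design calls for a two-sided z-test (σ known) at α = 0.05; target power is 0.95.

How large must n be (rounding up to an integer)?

For power 0.95 need Φ(δ − z_{0.025}) = 0.95, so δ = z_{0.025} + z_{0.05} = 1.960 + 1.645 = 3.605.
(Ignoring the negligible lower-tail rejection probability gives the usual closed-form inversion.)
δ = d·√n ⇒ n = (δ/d)² = (3.605 / 0.26)² = 192.23.
Round up to the next whole unit.

n = 193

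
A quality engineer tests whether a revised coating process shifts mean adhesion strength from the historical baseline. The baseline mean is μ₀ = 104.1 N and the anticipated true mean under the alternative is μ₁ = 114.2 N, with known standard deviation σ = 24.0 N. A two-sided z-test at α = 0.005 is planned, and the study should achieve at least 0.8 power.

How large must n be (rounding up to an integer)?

Standardized effect: d = |μ₁ − μ₀| / σ = |114.2 − 104.1| / 24.0 = 0.4208
For power 0.8 need Φ(δ − z_{0.0025}) = 0.8, so δ = z_{0.0025} + z_{0.20} = 2.807 + 0.842 = 3.649.
(For δ > 0 the lower-tail rejection region contributes negligibly to power, so the one-term inversion is standard.)
δ = d·√n ⇒ n = (δ/d)² = (3.649 / 0.4208)² = 75.17.
Round up to the next whole unit.

n = 76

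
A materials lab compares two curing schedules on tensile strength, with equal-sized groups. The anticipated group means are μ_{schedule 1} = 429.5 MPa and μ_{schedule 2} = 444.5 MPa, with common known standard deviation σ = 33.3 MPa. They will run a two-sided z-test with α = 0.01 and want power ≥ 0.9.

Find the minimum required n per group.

Standardized effect: d = |μ_{schedule 1} − μ_{schedule 2}| / σ = |429.5 − 444.5| / 33.3 = 0.4505
For power 0.9 need Φ(δ − z_{0.005}) = 0.9, so δ = z_{0.005} + z_{0.10} = 2.576 + 1.282 = 3.857.
(The Φ(−δ − z_{α/2}) term is vanishingly small for δ > 0 and is dropped in the standard sample-size formula.)
δ = d·√(n/2) ⇒ n = 2(δ/d)² = 2 × (3.857 / 0.4505)² = 146.66.
Rounding up, n = 147 per group.

n = 147 per group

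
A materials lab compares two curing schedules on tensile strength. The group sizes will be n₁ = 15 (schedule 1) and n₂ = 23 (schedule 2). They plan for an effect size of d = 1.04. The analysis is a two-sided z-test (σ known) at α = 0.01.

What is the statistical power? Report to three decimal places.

Noncentrality parameter: δ = d / √(1/n₁ + 1/n₂) = 1.04 / √(1/15 + 1/23) = 3.1337
Two-sided α = 0.01 → critical value z_{0.005} = 2.576.
Power = Φ(δ − 2.576) + Φ(−δ − 2.576) = Φ(0.558) + Φ(-5.709) = 0.7115 + 0.0000 = 0.7115.

Power ≈ 0.712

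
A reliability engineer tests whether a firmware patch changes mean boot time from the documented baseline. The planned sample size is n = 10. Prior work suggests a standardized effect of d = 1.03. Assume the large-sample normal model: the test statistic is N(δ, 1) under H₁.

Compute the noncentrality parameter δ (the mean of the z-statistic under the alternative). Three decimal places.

δ = d·√n = 1.03 × √10 = 3.2571

δ ≈ 3.257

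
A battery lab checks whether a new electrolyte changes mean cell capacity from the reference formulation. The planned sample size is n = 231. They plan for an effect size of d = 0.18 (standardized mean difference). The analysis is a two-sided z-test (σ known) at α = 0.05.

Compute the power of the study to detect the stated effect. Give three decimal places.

Power ≈ 0.781

Noncentrality parameter: δ = d·√n = 0.18 × √231 = 2.7358
Two-sided α = 0.05 → critical value z_{0.025} = 1.960.
Power = Φ(δ − 1.960) + Φ(−δ − 1.960) = Φ(0.776) + Φ(-4.696) = 0.7811 + 0.0000 = 0.7811.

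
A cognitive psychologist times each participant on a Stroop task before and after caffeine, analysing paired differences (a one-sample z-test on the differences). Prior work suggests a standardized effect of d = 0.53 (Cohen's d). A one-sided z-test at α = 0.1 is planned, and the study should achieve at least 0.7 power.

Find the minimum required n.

n = 12

For power 0.7 need Φ(δ − z_{0.1}) = 0.7, so δ = z_{0.1} + z_{0.30} = 1.282 + 0.524 = 1.806.
δ = d·√n ⇒ n = (δ/d)² = (1.806 / 0.53)² = 11.61.
Round up to the next whole unit.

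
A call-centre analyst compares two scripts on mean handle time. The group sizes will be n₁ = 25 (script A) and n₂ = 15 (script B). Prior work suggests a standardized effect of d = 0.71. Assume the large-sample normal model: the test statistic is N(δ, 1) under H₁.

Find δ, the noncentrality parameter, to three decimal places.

δ = d / √(1/n₁ + 1/n₂) = 0.71 / √(1/25 + 1/15) = 2.1739

δ ≈ 2.174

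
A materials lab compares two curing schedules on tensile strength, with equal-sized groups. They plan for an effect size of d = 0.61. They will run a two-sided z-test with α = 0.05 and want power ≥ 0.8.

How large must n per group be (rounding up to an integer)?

For power 0.8 need Φ(δ − z_{0.025}) = 0.8, so δ = z_{0.025} + z_{0.20} = 1.960 + 0.842 = 2.802.
(For δ > 0 the lower-tail rejection region contributes negligibly to power, so the one-term inversion is standard.)
δ = d·√(n/2) ⇒ n = 2(δ/d)² = 2 × (2.802 / 0.61)² = 42.19.
Round up to the next whole unit.

n = 43 per group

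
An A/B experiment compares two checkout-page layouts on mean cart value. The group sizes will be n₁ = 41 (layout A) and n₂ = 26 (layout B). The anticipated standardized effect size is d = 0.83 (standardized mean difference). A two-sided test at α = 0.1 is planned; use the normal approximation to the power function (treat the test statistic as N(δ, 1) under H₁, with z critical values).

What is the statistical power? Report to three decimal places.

Power ≈ 0.952

Noncentrality parameter: δ = d / √(1/n₁ + 1/n₂) = 0.83 / √(1/41 + 1/26) = 3.3107
Two-sided α = 0.1 → critical value z_{0.05} = 1.645.
Power = Φ(δ − 1.645) + Φ(−δ − 1.645) = Φ(1.666) + Φ(-4.956) = 0.9521 + 0.0000 = 0.9521.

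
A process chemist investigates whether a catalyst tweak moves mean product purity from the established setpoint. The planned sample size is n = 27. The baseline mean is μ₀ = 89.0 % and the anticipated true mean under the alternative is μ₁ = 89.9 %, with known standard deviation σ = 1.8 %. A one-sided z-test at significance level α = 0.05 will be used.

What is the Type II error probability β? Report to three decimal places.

β ≈ 0.170

Standardized effect: d = |μ₁ − μ₀| / σ = |89.9 − 89.0| / 1.8 = 0.5000
Noncentrality parameter: δ = d·√n = 0.5000 × √27 = 2.5981
Critical value for a one-sided test at α = 0.05: z_α = 1.645.
Power = Φ(δ − 1.645) = Φ(0.953) = 0.8298.
Type II error: β = 1 − power = 1 − 0.8298 = 0.1702.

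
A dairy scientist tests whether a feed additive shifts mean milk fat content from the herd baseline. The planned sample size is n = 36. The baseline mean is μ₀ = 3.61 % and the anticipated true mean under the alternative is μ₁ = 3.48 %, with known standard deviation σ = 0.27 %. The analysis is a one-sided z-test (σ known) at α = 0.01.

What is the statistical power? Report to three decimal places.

Standardized effect: d = |μ₁ − μ₀| / σ = |3.48 − 3.61| / 0.27 = 0.4815
Noncentrality parameter: δ = d·√n = 0.4815 × √36 = 2.8889
Critical value for a one-sided test at α = 0.01: z_α = 2.326.
Power = Φ(δ − 2.326) = Φ(0.563) = 0.7131.

Power ≈ 0.713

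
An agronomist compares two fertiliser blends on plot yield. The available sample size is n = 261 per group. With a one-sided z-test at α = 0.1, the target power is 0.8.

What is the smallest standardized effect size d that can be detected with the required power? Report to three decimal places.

d ≈ 0.186

Need Φ(δ − 1.282) = 0.8, so δ = 1.282 + 0.842 = 2.123.
δ = d·√(n/2) ⇒ d = δ/√(n/2) = 2.123/√(261/2) = 0.1859.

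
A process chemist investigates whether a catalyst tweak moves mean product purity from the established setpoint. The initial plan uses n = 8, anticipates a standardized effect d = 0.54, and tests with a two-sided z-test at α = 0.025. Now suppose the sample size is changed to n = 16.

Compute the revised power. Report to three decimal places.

With n = 16: δ = d·√n = 0.54 × √16 = 2.1600. Critical value z_{0.0125} = 2.241.
Revised power = Φ(δ − 2.241) + Φ(−δ − 2.241) = Φ(-0.081) + Φ(-4.401) = 0.4676 + 0.0000 = 0.4676.

Power ≈ 0.468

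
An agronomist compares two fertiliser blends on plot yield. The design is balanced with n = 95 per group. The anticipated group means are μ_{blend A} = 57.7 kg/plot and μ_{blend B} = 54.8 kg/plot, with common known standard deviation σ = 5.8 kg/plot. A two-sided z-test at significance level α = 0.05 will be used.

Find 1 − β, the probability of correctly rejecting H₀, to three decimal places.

Standardized effect: d = |μ_{blend A} − μ_{blend B}| / σ = |57.7 − 54.8| / 5.8 = 0.5000
Noncentrality parameter: δ = d·√(n/2) = 0.5000 × √(95/2) = 3.4460
Two-sided α = 0.05 → critical value z_{0.025} = 1.960.
Power = Φ(δ − 1.960) + Φ(−δ − 1.960) = Φ(1.486) + Φ(-5.406) = 0.9314 + 0.0000 = 0.9314.

Power ≈ 0.931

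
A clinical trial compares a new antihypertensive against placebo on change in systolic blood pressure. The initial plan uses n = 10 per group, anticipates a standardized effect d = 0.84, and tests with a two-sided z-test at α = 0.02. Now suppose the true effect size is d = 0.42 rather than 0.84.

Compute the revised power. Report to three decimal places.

With d = 0.42: δ = d·√(n/2) = 0.42 × √(10/2) = 0.9391. Critical value z_{0.01} = 2.326.
Revised power = Φ(δ − 2.326) + Φ(−δ − 2.326) = Φ(-1.387) + Φ(-3.265) = 0.0827 + 0.0005 = 0.0832.

Power ≈ 0.083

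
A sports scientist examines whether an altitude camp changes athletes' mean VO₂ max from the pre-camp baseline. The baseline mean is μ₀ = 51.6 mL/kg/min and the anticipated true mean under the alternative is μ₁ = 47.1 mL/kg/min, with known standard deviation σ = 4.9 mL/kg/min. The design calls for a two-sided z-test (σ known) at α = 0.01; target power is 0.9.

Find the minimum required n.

n = 18

Standardized effect: d = |μ₁ − μ₀| / σ = |47.1 − 51.6| / 4.9 = 0.9184
Set Φ(δ − 2.576) = 0.9; then δ − 2.576 = Φ⁻¹(0.9) = 1.282, giving δ = 3.857.
(For δ > 0 the lower-tail rejection region contributes negligibly to power, so the one-term inversion is standard.)
δ = d·√n ⇒ n = (δ/d)² = (3.857 / 0.9184)² = 17.64.
Rounding up, n = 18.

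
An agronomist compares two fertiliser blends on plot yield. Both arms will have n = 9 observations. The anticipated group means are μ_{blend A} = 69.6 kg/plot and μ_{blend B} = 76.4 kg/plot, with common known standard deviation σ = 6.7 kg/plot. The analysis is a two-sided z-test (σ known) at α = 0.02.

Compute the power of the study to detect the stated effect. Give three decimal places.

Standardized effect: d = |μ_{blend A} − μ_{blend B}| / σ = |69.6 − 76.4| / 6.7 = 1.0149
Noncentrality parameter: λ = d·√(n/2) = 1.0149 × √(9/2) = 2.1530
Critical value for a two-sided test at α = 0.02: z_{α/2} = 2.326.
Power = Φ(λ − 2.326) + Φ(−λ − 2.326) = Φ(-0.173) + Φ(-4.479) = 0.4312 + 0.0000 = 0.4312.

Power ≈ 0.431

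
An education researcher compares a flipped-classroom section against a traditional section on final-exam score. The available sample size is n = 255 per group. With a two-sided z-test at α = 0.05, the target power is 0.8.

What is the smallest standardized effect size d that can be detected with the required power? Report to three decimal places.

d ≈ 0.248

Required noncentrality: δ = z_{0.025} + z_{0.20} = 1.960 + 0.842 = 2.802.
(Lower-tail contribution to power is negligible for δ > 0.)
δ = d·√(n/2) ⇒ d = δ/√(n/2) = 2.802/√(255/2) = 0.2481.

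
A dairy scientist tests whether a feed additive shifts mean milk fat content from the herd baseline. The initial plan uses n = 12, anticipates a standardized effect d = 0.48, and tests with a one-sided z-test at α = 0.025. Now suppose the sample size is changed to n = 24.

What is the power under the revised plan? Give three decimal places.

Power ≈ 0.652

With n = 24: δ = d·√n = 0.48 × √24 = 2.3515. Critical value z_{0.025} = 1.960.
Revised power = P(Z > 1.960 − δ) = Φ(0.392) = 0.6523.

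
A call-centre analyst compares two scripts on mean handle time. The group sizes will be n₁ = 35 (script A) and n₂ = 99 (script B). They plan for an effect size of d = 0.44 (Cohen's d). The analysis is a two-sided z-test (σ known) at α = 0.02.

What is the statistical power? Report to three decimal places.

Noncentrality parameter: δ = d / √(1/n₁ + 1/n₂) = 0.44 / √(1/35 + 1/99) = 2.2374
Two-sided α = 0.02 → critical value z_{0.01} = 2.326.
Power = Φ(δ − 2.326) + Φ(−δ − 2.326) = Φ(-0.089) + Φ(-4.564) = 0.4646 + 0.0000 = 0.4646.

Power ≈ 0.465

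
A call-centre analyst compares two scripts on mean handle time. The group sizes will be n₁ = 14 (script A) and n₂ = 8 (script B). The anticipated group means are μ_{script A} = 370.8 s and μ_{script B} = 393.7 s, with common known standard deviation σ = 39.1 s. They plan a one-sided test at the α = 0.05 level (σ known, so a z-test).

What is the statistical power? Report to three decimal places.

Power ≈ 0.373

Standardized effect: d = |μ_{script A} − μ_{script B}| / σ = |370.8 − 393.7| / 39.1 = 0.5857
Noncentrality parameter: δ = d / √(1/n₁ + 1/n₂) = 0.5857 / √(1/14 + 1/8) = 1.3215
One-sided α = 0.05 → critical value z_{0.05} = 1.645.
Power = P(Z > 1.645 − δ) = Φ(-0.323) = 0.3732.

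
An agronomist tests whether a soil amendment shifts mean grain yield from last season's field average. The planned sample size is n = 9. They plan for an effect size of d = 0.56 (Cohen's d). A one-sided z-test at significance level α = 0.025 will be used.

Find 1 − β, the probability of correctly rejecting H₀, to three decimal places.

Power ≈ 0.390

Noncentrality parameter: δ = d·√n = 0.56 × √9 = 1.6800
One-sided α = 0.025 → critical value z_{0.025} = 1.960.
Power = Φ(δ − 1.960) = Φ(-0.280) = 0.3898.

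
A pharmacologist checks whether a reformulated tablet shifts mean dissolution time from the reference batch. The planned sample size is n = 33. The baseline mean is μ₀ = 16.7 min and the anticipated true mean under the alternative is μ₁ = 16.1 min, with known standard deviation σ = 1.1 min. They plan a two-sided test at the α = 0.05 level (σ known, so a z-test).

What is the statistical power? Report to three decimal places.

Standardized effect: d = |μ₁ − μ₀| / σ = |16.1 − 16.7| / 1.1 = 0.5455
Noncentrality parameter: δ = d·√n = 0.5455 × √33 = 3.1334
Critical value for a two-sided test at α = 0.05: z_{α/2} = 1.960.
Power = Φ(δ − 1.960) + Φ(−δ − 1.960) = Φ(1.173) + Φ(-5.093) = 0.8797 + 0.0000 = 0.8797.

Power ≈ 0.880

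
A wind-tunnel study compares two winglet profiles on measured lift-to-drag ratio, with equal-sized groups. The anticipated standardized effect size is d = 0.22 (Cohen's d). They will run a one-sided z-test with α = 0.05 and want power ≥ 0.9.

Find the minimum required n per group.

Set Φ(δ − 1.645) = 0.9; then δ − 1.645 = Φ⁻¹(0.9) = 1.282, giving δ = 2.926.
δ = d·√(n/2) ⇒ n = 2(δ/d)² = 2 × (2.926 / 0.22)² = 353.88.
Rounding up, n = 354 per group.

n = 354 per group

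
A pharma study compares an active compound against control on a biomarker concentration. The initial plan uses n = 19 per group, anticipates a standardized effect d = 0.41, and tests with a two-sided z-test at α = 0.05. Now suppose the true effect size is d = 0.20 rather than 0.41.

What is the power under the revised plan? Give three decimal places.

With d = 0.20: δ = d·√(n/2) = 0.20 × √(19/2) = 0.6164. Critical value z_{0.025} = 1.960.
Revised power = Φ(δ − 1.960) + Φ(−δ − 1.960) = Φ(-1.344) + Φ(-2.576) = 0.0896 + 0.0050 = 0.0945.

Power ≈ 0.095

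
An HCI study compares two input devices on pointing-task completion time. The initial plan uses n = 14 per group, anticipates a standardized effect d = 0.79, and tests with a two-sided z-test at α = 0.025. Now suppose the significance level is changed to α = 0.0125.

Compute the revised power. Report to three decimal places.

δ = d·√(n/2) = 0.79 × √(14/2) = 2.0901 (unchanged). New critical value: z_{0.0063} = 2.498.
Revised power = Φ(δ − 2.498) + Φ(−δ − 2.498) = Φ(-0.408) + Φ(-4.588) = 0.3418 + 0.0000 = 0.3418.

Power ≈ 0.342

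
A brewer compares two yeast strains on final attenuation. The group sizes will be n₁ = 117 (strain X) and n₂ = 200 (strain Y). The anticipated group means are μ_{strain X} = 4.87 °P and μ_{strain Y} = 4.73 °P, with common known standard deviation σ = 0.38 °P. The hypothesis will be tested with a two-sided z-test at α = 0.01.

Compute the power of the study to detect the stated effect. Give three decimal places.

Power ≈ 0.722

Standardized effect: d = |μ_{strain X} − μ_{strain Y}| / σ = |4.87 − 4.73| / 0.38 = 0.3684
Noncentrality parameter: δ = d / √(1/n₁ + 1/n₂) = 0.3684 / √(1/117 + 1/200) = 3.1654
Critical value for a two-sided test at α = 0.01: z_{α/2} = 2.576.
Power = Φ(δ − 2.576) + Φ(−δ − 2.576) = Φ(0.590) + Φ(-5.741) = 0.7222 + 0.0000 = 0.7222.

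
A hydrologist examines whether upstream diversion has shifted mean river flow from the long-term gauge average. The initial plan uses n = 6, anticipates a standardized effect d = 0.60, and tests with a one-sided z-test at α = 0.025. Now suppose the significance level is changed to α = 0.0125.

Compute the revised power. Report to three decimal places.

δ = d·√n = 0.60 × √6 = 1.4697 (unchanged). New critical value: z_{0.0125} = 2.241.
Revised power = P(Z > 2.241 − δ) = Φ(-0.772) = 0.2201.

Power ≈ 0.220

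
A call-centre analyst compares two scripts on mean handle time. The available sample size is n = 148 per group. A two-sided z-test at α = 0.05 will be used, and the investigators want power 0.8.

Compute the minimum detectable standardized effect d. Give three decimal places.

d ≈ 0.326

Need Φ(δ − 1.960) = 0.8, so δ = 1.960 + 0.842 = 2.802.
(Lower-tail contribution to power is negligible for δ > 0.)
δ = d·√(n/2) ⇒ d = δ/√(n/2) = 2.802/√(148/2) = 0.3257.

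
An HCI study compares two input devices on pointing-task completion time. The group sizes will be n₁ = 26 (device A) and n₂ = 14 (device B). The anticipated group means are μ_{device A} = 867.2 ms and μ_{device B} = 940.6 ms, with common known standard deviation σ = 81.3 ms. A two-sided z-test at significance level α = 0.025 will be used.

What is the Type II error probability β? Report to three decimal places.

Standardized effect: d = |μ_{device A} − μ_{device B}| / σ = |867.2 − 940.6| / 81.3 = 0.9028
Noncentrality parameter: δ = d / √(1/n₁ + 1/n₂) = 0.9028 / √(1/26 + 1/14) = 2.7235
Two-sided α = 0.025 → critical value z_{0.0125} = 2.241.
Power = Φ(δ − 2.241) + Φ(−δ − 2.241) = Φ(0.482) + Φ(-4.965) = 0.6851 + 0.0000 = 0.6851.
Type II error: β = 1 − power = 1 − 0.6851 = 0.3149.

β ≈ 0.315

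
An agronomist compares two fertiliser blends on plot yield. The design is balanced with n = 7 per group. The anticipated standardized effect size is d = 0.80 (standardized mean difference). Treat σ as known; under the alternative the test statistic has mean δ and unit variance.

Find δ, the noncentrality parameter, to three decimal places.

The noncentrality parameter scales effect size by the design's sample-size factor: δ = d·√(n/2) = 0.80 × √(7/2) = 1.4967

δ ≈ 1.497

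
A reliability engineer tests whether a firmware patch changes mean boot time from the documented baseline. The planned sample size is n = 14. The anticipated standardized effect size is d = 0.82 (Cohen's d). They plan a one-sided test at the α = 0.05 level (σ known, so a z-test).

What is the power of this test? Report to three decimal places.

Noncentrality parameter: δ = d·√n = 0.82 × √14 = 3.0682
One-sided α = 0.05 → critical value z_{0.05} = 1.645.
Power = P(Z > 1.645 − δ) = Φ(1.423) = 0.9227.

Power ≈ 0.923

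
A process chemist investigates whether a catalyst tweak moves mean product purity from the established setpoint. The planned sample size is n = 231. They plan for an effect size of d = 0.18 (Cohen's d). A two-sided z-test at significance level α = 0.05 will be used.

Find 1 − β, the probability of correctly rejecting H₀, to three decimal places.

Noncentrality parameter: δ = d·√n = 0.18 × √231 = 2.7358
Two-sided α = 0.05 → critical value z_{0.025} = 1.960.
Power = Φ(δ − 1.960) + Φ(−δ − 1.960) = Φ(0.776) + Φ(-4.696) = 0.7811 + 0.0000 = 0.7811.

Power ≈ 0.781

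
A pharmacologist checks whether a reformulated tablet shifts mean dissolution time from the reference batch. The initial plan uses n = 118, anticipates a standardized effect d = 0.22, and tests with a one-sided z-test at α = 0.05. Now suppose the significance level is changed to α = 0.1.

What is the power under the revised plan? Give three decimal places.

δ = d·√n = 0.22 × √118 = 2.3898 (unchanged). New critical value: z_{0.1} = 1.282.
Revised power = Φ(δ − 1.282) = Φ(1.108) = 0.8661.

Power ≈ 0.866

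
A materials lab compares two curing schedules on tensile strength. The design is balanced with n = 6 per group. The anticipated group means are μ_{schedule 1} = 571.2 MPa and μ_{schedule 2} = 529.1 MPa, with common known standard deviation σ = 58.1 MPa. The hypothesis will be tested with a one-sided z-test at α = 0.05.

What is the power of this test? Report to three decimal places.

Power ≈ 0.348

Standardized effect: d = |μ_{schedule 1} − μ_{schedule 2}| / σ = |571.2 − 529.1| / 58.1 = 0.7246
Noncentrality parameter: δ = d·√(n/2) = 0.7246 × √(6/2) = 1.2551
One-sided α = 0.05 → critical value z_{0.05} = 1.645.
Power = P(Z > 1.645 − δ) = Φ(-0.390) = 0.3483.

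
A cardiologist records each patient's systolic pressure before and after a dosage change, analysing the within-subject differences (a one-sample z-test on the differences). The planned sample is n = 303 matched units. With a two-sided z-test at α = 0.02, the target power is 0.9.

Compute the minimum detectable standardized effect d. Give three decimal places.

d ≈ 0.207

Required noncentrality: δ = z_{0.01} + z_{0.10} = 2.326 + 1.282 = 3.608.
(Lower-tail contribution to power is negligible for δ > 0.)
δ = d·√n ⇒ d = δ/√n = 3.608/√303 = 0.2073.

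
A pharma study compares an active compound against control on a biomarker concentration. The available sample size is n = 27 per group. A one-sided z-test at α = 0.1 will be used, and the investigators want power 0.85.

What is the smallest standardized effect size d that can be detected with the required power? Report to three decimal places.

Need Φ(δ − 1.282) = 0.85, so δ = 1.282 + 1.036 = 2.318.
δ = d·√(n/2) ⇒ d = δ/√(n/2) = 2.318/√(27/2) = 0.6309.

d ≈ 0.631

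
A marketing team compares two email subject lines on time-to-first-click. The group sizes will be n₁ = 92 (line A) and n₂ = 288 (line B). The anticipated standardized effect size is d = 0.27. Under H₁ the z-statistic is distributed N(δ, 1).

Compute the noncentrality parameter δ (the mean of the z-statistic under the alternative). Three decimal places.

δ ≈ 2.255

δ = d / √(1/n₁ + 1/n₂) = 0.27 / √(1/92 + 1/288) = 2.2546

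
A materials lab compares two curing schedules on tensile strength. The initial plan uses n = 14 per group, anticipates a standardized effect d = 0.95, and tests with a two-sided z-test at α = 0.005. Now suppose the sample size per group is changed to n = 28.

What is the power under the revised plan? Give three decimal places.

Power ≈ 0.773

With n = 28 per group: δ = d·√(n/2) = 0.95 × √(28/2) = 3.5546. Critical value z_{0.0025} = 2.807.
Revised power = Φ(δ − 2.807) + Φ(−δ − 2.807) = Φ(0.748) + Φ(-6.362) = 0.7726 + 0.0000 = 0.7726.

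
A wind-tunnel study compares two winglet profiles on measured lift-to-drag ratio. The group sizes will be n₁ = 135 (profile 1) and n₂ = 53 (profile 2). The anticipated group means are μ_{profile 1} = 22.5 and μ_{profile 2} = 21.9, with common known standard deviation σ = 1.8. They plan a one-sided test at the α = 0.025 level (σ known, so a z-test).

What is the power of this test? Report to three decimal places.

Power ≈ 0.538

Standardized effect: d = |μ_{profile 1} − μ_{profile 2}| / σ = |22.5 − 21.9| / 1.8 = 0.3333
Noncentrality parameter: δ = d / √(1/n₁ + 1/n₂) = 0.3333 / √(1/135 + 1/53) = 2.0564
One-sided α = 0.025 → critical value z_{0.025} = 1.960.
Power = Φ(δ − 1.960) = Φ(0.096) = 0.5384.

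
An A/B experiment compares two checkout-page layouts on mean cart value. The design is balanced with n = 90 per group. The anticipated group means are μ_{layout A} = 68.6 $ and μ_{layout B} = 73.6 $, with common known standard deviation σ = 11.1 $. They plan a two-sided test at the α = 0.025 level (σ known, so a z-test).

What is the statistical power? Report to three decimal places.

Standardized effect: d = |μ_{layout A} − μ_{layout B}| / σ = |68.6 − 73.6| / 11.1 = 0.4505
Noncentrality parameter: δ = d·√(n/2) = 0.4505 × √(90/2) = 3.0217
Two-sided α = 0.025 → critical value z_{0.0125} = 2.241.
Power = Φ(δ − 2.241) + Φ(−δ − 2.241) = Φ(0.780) + Φ(-5.263) = 0.7824 + 0.0000 = 0.7824.

Power ≈ 0.782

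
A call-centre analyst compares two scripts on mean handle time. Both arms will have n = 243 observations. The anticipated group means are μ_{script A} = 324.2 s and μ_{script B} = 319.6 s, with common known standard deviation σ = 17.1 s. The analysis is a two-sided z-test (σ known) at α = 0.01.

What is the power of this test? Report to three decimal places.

Power ≈ 0.651

Standardized effect: d = |μ_{script A} − μ_{script B}| / σ = |324.2 − 319.6| / 17.1 = 0.2690
Noncentrality parameter: δ = d·√(n/2) = 0.2690 × √(243/2) = 2.9652
Critical value for a two-sided test at α = 0.01: z_{α/2} = 2.576.
Power = Φ(δ − 2.576) + Φ(−δ − 2.576) = Φ(0.389) + Φ(-5.541) = 0.6515 + 0.0000 = 0.6515.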